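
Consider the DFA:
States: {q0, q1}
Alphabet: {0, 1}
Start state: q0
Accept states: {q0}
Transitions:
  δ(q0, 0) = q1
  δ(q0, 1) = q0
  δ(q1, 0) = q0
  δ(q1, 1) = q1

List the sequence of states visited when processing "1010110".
Starting at q0
Read '1': q0 -> q0
Read '0': q0 -> q1
Read '1': q1 -> q1
Read '0': q1 -> q0
Read '1': q0 -> q0
Read '1': q0 -> q0
Read '0': q0 -> q1

Final answer: q0 -> q0 -> q1 -> q1 -> q0 -> q0 -> q0 -> q1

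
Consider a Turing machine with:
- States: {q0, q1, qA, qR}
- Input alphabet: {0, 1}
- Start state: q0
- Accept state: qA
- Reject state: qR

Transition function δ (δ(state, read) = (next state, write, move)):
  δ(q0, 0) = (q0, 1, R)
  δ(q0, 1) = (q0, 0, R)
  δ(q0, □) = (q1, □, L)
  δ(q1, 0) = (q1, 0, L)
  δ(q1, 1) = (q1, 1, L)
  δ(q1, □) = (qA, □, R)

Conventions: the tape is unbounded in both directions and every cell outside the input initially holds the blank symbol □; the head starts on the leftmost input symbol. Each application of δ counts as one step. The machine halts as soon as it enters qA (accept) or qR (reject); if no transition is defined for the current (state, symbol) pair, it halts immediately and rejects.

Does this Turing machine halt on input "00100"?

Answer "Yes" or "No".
Step 0: [q0]00100 (head at position 0)
Step 1: δ(q0, 0) = (q0, 1, R)  ⊢  1[q0]0100 (head at position 1)
Step 2: δ(q0, 0) = (q0, 1, R)  ⊢  11[q0]100 (head at position 2)
Step 3: δ(q0, 1) = (q0, 0, R)  ⊢  110[q0]00 (head at position 3)
Step 4: δ(q0, 0) = (q0, 1, R)  ⊢  1101[q0]0 (head at position 4)
Step 5: δ(q0, 0) = (q0, 1, R)  ⊢  11011[q0]□ (head at position 5)
Step 6: δ(q0, □) = (q1, □, L)  ⊢  1101[q1]1□ (head at position 4)
Step 7: δ(q1, 1) = (q1, 1, L)  ⊢  110[q1]11□ (head at position 3)
Step 8: δ(q1, 1) = (q1, 1, L)  ⊢  11[q1]011□ (head at position 2)
Step 9: δ(q1, 0) = (q1, 0, L)  ⊢  1[q1]1011□ (head at position 1)
Step 10: δ(q1, 1) = (q1, 1, L)  ⊢  [q1]11011□ (head at position 0)
Step 11: δ(q1, 1) = (q1, 1, L)  ⊢  [q1]□11011□ (head at position -1)
Step 12: δ(q1, □) = (qA, □, R)  ⊢  □[qA]11011□ (head at position 0)
The machine is in qA, so it halts and accepts.
It halts after 12 steps.

Final answer: Yes - halts after 12 steps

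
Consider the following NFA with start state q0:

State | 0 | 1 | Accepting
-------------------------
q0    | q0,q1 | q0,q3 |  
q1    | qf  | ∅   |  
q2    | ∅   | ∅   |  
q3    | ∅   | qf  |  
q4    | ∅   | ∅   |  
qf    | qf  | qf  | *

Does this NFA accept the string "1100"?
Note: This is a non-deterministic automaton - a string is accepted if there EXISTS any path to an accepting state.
Track the set of states the NFA could be in: start {q0}
Read '1': {q0} → {q0, q3}
Read '1': {q0, q3} → {q0, q3, qf}
Read '0': {q0, q3, qf} → {q0, q1, qf}
Read '0': {q0, q1, qf} → {q0, q1, qf}
Final set {q0, q1, qf} contains accepting state(s) {qf} → accepted.

Final answer: Yes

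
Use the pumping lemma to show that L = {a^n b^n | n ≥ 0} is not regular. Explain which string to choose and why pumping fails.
Language: L = {a^n b^n | n ≥ 0} (equal numbers of a's followed by b's)
Step 1: Assume for contradiction that L is regular, with pumping length p.
Step 2: Choose s = a^p b^p. Then s ∈ L (it has p a's followed by p b's) and |s| ≥ p.
Step 3: Consider any decomposition s = xyz with |xy| ≤ p and |y| > 0. Since |xy| ≤ p and the first p symbols of s are all a's, y = a^k for some k with 1 ≤ k ≤ p.
Step 4: Pumping up (i = 2): xy²z = a^(p+k) b^p, which has more a's than b's, so xy²z ∉ L.
This contradicts the pumping lemma, so L is not regular.

Final answer: Choose s = a^p b^p. Since |xy| ≤ p, y = a^k with k ≥ 1. Then xy²z = a^(p+k) b^p ∉ L.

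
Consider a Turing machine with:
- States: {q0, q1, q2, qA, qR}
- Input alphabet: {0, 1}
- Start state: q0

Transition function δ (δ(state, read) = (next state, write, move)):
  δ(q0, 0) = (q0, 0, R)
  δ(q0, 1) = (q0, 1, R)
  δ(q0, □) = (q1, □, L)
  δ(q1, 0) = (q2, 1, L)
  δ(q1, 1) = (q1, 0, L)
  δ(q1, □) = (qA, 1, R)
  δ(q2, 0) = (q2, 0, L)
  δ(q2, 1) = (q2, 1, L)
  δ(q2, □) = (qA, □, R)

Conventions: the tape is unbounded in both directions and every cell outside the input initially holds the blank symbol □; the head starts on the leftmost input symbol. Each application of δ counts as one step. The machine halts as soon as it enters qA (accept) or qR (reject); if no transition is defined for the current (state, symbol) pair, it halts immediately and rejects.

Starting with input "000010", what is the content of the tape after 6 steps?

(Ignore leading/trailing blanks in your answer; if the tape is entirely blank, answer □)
Step 0: [q0]000010 (head at position 0)
Step 1: δ(q0, 0) = (q0, 0, R)  ⊢  0[q0]00010 (head at position 1)
Step 2: δ(q0, 0) = (q0, 0, R)  ⊢  00[q0]0010 (head at position 2)
Step 3: δ(q0, 0) = (q0, 0, R)  ⊢  000[q0]010 (head at position 3)
Step 4: δ(q0, 0) = (q0, 0, R)  ⊢  0000[q0]10 (head at position 4)
Step 5: δ(q0, 1) = (q0, 1, R)  ⊢  00001[q0]0 (head at position 5)
Step 6: δ(q0, 0) = (q0, 0, R)  ⊢  000010[q0]□ (head at position 6)
Tape after 6 steps (ignoring surrounding blanks): 000010

Final answer: Tape: 000010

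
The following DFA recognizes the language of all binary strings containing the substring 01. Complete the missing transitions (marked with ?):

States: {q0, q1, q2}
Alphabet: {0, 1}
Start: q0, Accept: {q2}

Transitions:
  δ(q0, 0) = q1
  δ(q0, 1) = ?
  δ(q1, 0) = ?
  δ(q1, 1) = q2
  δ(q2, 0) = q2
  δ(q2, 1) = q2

What each state remembers (consistent with the given transitions and accept states):
  q0: 01 not seen yet and the last symbol was not 0
  q1: 01 not seen yet and the last symbol was 0
  q2: the substring 01 has already been seen
Filling in the missing entries:
  δ(q0, 1): in q0 (01 not seen yet and the last symbol was not 0), after reading 1 we have: 01 not seen yet and the last symbol was not 0 → q0
  δ(q1, 0): in q1 (01 not seen yet and the last symbol was 0), after reading 0 we have: 01 not seen yet and the last symbol was 0 → q1

Final answer: δ(q0, 1) = q0; δ(q1, 0) = q1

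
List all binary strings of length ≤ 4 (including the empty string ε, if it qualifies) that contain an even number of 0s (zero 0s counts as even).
Checking every binary string of length 0 to 4:
  Length 0: accepted: ε | rejected: (none)
  Length 1: accepted: 1 | rejected: 0
  Length 2: accepted: 00, 11 | rejected: 01, 10
  Length 3: accepted: 001, 010, 100, 111 | rejected: 000, 011, 101, 110
  Length 4: accepted: 0000, 0011, 0101, 0110, 1001, 1010, 1100, 1111 | rejected: 0001, 0010, 0100, 0111, 1000, 1011, 1101, 1110
Total: 16 string(s).

Final answer: ε, 1, 00, 11, 001, 010, 100, 111, 0000, 0011, 0101, 0110, 1001, 1010, 1100, 1111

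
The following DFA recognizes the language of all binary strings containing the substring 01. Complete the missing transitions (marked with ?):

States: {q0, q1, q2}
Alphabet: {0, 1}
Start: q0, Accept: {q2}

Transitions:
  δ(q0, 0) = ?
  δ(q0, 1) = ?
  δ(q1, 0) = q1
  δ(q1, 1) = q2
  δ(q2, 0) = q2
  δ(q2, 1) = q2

What each state remembers (consistent with the given transitions and accept states):
  q0: 01 not seen yet and the last symbol was not 0
  q1: 01 not seen yet and the last symbol was 0
  q2: the substring 01 has already been seen
Filling in the missing entries:
  δ(q0, 0): in q0 (01 not seen yet and the last symbol was not 0), after reading 0 we have: 01 not seen yet and the last symbol was 0 → q1
  δ(q0, 1): in q0 (01 not seen yet and the last symbol was not 0), after reading 1 we have: 01 not seen yet and the last symbol was not 0 → q0

Final answer: δ(q0, 0) = q1; δ(q0, 1) = q0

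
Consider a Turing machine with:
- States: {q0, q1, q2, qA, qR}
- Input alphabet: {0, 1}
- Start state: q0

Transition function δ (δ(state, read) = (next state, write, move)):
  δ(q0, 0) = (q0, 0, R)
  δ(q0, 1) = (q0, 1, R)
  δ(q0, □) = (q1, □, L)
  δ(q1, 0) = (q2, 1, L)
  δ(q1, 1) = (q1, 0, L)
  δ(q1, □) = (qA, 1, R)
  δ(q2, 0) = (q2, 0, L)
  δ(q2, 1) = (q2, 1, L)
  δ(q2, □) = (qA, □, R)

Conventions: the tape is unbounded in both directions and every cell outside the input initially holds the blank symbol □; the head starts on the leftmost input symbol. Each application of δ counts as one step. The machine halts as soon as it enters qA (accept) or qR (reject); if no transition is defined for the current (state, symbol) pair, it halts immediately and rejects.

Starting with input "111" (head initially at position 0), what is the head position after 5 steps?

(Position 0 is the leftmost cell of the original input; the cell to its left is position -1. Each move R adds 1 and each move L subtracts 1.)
Step 0: [q0]111 (head at position 0)
Step 1: δ(q0, 1) = (q0, 1, R)  ⊢  1[q0]11 (head at position 1)
Step 2: δ(q0, 1) = (q0, 1, R)  ⊢  11[q0]1 (head at position 2)
Step 3: δ(q0, 1) = (q0, 1, R)  ⊢  111[q0]□ (head at position 3)
Step 4: δ(q0, □) = (q1, □, L)  ⊢  11[q1]1□ (head at position 2)
Step 5: δ(q1, 1) = (q1, 0, L)  ⊢  1[q1]10□ (head at position 1)
Head position after 5 steps: 1

Final answer: Position 1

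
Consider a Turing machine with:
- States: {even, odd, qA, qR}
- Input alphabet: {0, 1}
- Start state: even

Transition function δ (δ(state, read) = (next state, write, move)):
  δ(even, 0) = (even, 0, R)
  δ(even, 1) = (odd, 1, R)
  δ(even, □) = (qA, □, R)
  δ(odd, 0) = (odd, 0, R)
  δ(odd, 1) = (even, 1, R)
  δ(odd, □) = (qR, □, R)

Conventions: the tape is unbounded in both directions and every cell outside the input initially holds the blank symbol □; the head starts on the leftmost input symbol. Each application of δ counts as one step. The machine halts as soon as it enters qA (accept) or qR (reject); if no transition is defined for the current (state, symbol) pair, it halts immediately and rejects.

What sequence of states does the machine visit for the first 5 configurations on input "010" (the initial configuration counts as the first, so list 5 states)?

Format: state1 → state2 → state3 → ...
Step 0: [even]010 (head at position 0)
Step 1: δ(even, 0) = (even, 0, R)  ⊢  0[even]10 (head at position 1)
Step 2: δ(even, 1) = (odd, 1, R)  ⊢  01[odd]0 (head at position 2)
Step 3: δ(odd, 0) = (odd, 0, R)  ⊢  010[odd]□ (head at position 3)
Step 4: δ(odd, □) = (qR, □, R)  ⊢  010□[qR]□ (head at position 4)
Reading off the states of these 5 configurations: even → even → odd → odd → qR

Final answer: even → even → odd → odd → qR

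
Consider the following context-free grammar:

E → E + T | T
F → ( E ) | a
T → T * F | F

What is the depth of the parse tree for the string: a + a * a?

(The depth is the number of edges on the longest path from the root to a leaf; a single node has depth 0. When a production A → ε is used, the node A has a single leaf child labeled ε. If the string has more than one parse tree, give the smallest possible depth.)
The grammar is unambiguous; the parse tree of a + a * a is:
E → E + T at the root (depth 0).
  Left E (depth 1) → T (2) → F (3) → a (4).
  Right T (depth 1) → T * F; that T (2) → F (3) → a (4); F (2) → a (3).
The longest root-to-leaf paths have 4 edges.
Depth = 4.

Final answer: 4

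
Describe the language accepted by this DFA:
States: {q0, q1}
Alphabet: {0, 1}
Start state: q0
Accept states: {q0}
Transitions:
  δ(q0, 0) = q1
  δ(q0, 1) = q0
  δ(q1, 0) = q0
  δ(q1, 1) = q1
Analyzing the DFA structure:
Start state: q0
Accept states: {q0}
Interpreting what each state remembers (checking against the transitions):
  q0: an even number of 0s has been read so far
  q1: an odd number of 0s has been read so far
  δ(q0, 0): in q0 (an even number of 0s has been read so far), after reading 0 we have: an odd number of 0s has been read so far → q1
  δ(q0, 1): in q0 (an even number of 0s has been read so far), after reading 1 we have: an even number of 0s has been read so far → q0
  δ(q1, 0): in q1 (an odd number of 0s has been read so far), after reading 0 we have: an even number of 0s has been read so far → q0
  δ(q1, 1): in q1 (an odd number of 0s has been read so far), after reading 1 we have: an odd number of 0s has been read so far → q1
A string is accepted iff it ends in {q0}, i.e. an even number of 0s has been read so far.
Language: All binary strings with an even number of 0s

Final answer: All binary strings with an even number of 0s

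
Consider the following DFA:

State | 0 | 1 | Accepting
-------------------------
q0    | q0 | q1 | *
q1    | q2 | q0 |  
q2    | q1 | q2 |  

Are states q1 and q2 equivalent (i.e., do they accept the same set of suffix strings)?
Try the suffix "1".
From q1: q1 → q0 — accepting.
From q2: q2 → q2 — not accepting.
The two states disagree on this suffix, so they are not equivalent.

Final answer: No. Distinguishing string: "1" - accepted from q1 but not from q2.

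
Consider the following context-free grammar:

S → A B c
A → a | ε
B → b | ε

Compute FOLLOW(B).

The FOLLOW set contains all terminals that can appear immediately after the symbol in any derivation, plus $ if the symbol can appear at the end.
B occurs in S → A B c, immediately followed by the terminal c. So FOLLOW(B) = {c}.

Final answer: {c}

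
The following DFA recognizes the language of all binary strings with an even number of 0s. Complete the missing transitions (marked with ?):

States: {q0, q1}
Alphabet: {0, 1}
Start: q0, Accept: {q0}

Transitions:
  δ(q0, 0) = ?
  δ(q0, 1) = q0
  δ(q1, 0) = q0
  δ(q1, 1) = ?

What each state remembers (consistent with the given transitions and accept states):
  q0: an even number of 0s has been read so far
  q1: an odd number of 0s has been read so far
Filling in the missing entries:
  δ(q0, 0): in q0 (an even number of 0s has been read so far), after reading 0 we have: an odd number of 0s has been read so far → q1
  δ(q1, 1): in q1 (an odd number of 0s has been read so far), after reading 1 we have: an odd number of 0s has been read so far → q1

Final answer: δ(q0, 0) = q1; δ(q1, 1) = q1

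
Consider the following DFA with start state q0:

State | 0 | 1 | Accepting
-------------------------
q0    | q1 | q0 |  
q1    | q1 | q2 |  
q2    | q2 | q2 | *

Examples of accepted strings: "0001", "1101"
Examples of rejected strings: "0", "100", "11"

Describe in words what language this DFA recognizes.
binary strings containing '01' as a substring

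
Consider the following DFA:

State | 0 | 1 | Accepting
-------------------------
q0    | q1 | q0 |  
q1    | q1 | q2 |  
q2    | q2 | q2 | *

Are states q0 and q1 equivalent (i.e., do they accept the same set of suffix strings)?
Try the suffix "1".
From q0: q0 → q0 — not accepting.
From q1: q1 → q2 — accepting.
The two states disagree on this suffix, so they are not equivalent.

Final answer: No. Distinguishing string: "1" - accepted from q1 but not from q0.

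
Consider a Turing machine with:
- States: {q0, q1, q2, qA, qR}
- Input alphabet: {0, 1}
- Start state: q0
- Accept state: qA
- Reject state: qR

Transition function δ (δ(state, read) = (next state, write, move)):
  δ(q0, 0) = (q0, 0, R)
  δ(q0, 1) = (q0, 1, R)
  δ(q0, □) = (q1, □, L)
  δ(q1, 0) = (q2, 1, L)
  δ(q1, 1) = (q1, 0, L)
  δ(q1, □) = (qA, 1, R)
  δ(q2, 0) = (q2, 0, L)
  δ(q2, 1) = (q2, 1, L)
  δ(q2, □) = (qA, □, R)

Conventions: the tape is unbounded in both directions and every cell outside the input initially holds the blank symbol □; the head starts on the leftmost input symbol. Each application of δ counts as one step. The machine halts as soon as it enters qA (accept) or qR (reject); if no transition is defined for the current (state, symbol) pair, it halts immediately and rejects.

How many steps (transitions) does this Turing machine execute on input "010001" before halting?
Step 0: [q0]010001 (head at position 0)
Step 1: δ(q0, 0) = (q0, 0, R)  ⊢  0[q0]10001 (head at position 1)
Step 2: δ(q0, 1) = (q0, 1, R)  ⊢  01[q0]0001 (head at position 2)
Step 3: δ(q0, 0) = (q0, 0, R)  ⊢  010[q0]001 (head at position 3)
Step 4: δ(q0, 0) = (q0, 0, R)  ⊢  0100[q0]01 (head at position 4)
Step 5: δ(q0, 0) = (q0, 0, R)  ⊢  01000[q0]1 (head at position 5)
Step 6: δ(q0, 1) = (q0, 1, R)  ⊢  010001[q0]□ (head at position 6)
Step 7: δ(q0, □) = (q1, □, L)  ⊢  01000[q1]1□ (head at position 5)
Step 8: δ(q1, 1) = (q1, 0, L)  ⊢  0100[q1]00□ (head at position 4)
Step 9: δ(q1, 0) = (q2, 1, L)  ⊢  010[q2]010□ (head at position 3)
Step 10: δ(q2, 0) = (q2, 0, L)  ⊢  01[q2]0010□ (head at position 2)
Step 11: δ(q2, 0) = (q2, 0, L)  ⊢  0[q2]10010□ (head at position 1)
Step 12: δ(q2, 1) = (q2, 1, L)  ⊢  [q2]010010□ (head at position 0)
Step 13: δ(q2, 0) = (q2, 0, L)  ⊢  [q2]□010010□ (head at position -1)
Step 14: δ(q2, □) = (qA, □, R)  ⊢  □[qA]010010□ (head at position 0)
The machine is in qA, so it halts and accepts.
Number of transitions executed: 14.

Final answer: 14 steps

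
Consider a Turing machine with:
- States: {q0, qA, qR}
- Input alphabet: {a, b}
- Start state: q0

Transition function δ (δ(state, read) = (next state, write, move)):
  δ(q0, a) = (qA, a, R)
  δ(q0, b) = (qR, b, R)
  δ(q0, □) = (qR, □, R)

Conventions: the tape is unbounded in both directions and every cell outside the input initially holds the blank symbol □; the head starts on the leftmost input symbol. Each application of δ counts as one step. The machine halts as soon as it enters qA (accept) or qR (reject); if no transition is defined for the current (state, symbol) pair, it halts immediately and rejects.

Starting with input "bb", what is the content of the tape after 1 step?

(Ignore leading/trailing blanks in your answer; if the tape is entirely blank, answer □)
Step 0: [q0]bb (head at position 0)
Step 1: δ(q0, b) = (qR, b, R)  ⊢  b[qR]b (head at position 1)
Tape after 1 step (ignoring surrounding blanks): bb

Final answer: Tape: bb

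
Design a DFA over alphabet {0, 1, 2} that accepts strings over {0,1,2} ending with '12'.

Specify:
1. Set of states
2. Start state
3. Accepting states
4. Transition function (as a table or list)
One valid DFA (any DFA recognizing the same language is acceptable):
States: {q0, q1, q2}
Start: q0
Accepting: {q2}
Transitions (accepting states marked with *):
State | 0 | 1 | 2 | Accepting
-----------------------------
q0    | q0 | q1 | q0 |  
q1    | q0 | q1 | q2 |  
q2    | q0 | q1 | q0 | *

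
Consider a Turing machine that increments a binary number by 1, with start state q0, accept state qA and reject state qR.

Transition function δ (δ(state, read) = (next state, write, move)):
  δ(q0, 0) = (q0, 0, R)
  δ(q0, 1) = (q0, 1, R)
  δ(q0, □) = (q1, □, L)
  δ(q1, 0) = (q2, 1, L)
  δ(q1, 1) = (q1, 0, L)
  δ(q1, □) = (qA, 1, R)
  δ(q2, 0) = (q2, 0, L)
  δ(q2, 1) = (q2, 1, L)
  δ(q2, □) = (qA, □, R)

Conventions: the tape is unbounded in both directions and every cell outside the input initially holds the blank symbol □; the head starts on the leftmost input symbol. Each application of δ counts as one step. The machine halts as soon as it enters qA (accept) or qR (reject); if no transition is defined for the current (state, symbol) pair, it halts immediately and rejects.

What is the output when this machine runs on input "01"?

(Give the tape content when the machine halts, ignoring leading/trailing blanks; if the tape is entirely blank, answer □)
Step 0: [q0]01 (head at position 0)
Step 1: δ(q0, 0) = (q0, 0, R)  ⊢  0[q0]1 (head at position 1)
Step 2: δ(q0, 1) = (q0, 1, R)  ⊢  01[q0]□ (head at position 2)
Step 3: δ(q0, □) = (q1, □, L)  ⊢  0[q1]1□ (head at position 1)
Step 4: δ(q1, 1) = (q1, 0, L)  ⊢  [q1]00□ (head at position 0)
Step 5: δ(q1, 0) = (q2, 1, L)  ⊢  [q2]□10□ (head at position -1)
Step 6: δ(q2, □) = (qA, □, R)  ⊢  □[qA]10□ (head at position 0)
The machine is in qA, so it halts and accepts.
Tape content when halted (ignoring surrounding blanks): 10

Final answer: Output: 10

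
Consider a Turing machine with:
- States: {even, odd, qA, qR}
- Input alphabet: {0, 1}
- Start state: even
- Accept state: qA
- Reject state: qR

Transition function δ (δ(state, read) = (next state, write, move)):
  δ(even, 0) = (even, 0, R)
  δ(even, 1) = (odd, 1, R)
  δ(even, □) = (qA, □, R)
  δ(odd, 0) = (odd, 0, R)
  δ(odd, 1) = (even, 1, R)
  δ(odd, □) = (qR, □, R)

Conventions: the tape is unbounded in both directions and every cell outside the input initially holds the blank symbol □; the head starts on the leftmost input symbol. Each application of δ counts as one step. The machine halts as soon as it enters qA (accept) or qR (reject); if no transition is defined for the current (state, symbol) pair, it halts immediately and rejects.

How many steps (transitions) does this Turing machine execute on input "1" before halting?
Step 0: [even]1 (head at position 0)
Step 1: δ(even, 1) = (odd, 1, R)  ⊢  1[odd]□ (head at position 1)
Step 2: δ(odd, □) = (qR, □, R)  ⊢  1□[qR]□ (head at position 2)
The machine is in qR, so it halts and rejects.
Number of transitions executed: 2.

Final answer: 2 steps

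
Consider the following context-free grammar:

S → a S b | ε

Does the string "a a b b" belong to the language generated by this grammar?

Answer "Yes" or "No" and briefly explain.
A derivation exists: S ⇒ a S b ⇒ a a S b b ⇒ a a b b (using S → a S b twice, then S → ε).

Final answer: Yes - a valid derivation exists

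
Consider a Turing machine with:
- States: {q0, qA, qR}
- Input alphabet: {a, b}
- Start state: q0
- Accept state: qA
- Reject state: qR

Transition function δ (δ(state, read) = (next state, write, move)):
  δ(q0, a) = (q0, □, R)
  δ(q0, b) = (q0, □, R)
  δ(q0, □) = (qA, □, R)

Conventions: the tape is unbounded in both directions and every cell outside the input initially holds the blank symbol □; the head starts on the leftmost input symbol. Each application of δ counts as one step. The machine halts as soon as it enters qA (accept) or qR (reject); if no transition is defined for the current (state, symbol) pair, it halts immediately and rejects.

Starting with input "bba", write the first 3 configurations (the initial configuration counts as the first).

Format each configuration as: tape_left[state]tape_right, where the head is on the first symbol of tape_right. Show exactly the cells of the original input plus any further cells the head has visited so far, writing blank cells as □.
Step 0: [q0]bba (head at position 0)
Step 1: δ(q0, b) = (q0, □, R)  ⊢  □[q0]ba (head at position 1)
Step 2: δ(q0, b) = (q0, □, R)  ⊢  □□[q0]a (head at position 2)

Final answer: [q0]bba ⊢ □[q0]ba ⊢ □□[q0]a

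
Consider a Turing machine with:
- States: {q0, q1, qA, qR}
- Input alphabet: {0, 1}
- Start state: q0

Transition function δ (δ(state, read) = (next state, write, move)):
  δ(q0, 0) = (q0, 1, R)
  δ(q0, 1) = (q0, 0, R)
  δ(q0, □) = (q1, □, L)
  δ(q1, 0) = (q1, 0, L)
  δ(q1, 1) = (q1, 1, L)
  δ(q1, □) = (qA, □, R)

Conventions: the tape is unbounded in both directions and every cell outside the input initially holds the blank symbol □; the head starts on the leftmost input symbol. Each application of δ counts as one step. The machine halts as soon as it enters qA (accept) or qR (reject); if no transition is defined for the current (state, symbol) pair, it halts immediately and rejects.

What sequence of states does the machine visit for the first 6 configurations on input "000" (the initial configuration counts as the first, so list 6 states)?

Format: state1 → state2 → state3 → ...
Step 0: [q0]000 (head at position 0)
Step 1: δ(q0, 0) = (q0, 1, R)  ⊢  1[q0]00 (head at position 1)
Step 2: δ(q0, 0) = (q0, 1, R)  ⊢  11[q0]0 (head at position 2)
Step 3: δ(q0, 0) = (q0, 1, R)  ⊢  111[q0]□ (head at position 3)
Step 4: δ(q0, □) = (q1, □, L)  ⊢  11[q1]1□ (head at position 2)
Step 5: δ(q1, 1) = (q1, 1, L)  ⊢  1[q1]11□ (head at position 1)
Reading off the states of these 6 configurations: q0 → q0 → q0 → q0 → q1 → q1

Final answer: q0 → q0 → q0 → q0 → q1 → q1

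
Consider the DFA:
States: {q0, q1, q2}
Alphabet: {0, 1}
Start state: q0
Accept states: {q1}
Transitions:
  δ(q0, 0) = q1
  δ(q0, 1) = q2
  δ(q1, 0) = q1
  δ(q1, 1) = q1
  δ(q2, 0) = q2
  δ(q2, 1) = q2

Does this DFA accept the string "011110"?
Processing string "011110":
  q0 --0--> q1
  q1 --1--> q1
  q1 --1--> q1
  q1 --1--> q1
  q1 --1--> q1
  q1 --0--> q1
Final state: q1
Accept states: {q1}
q1 is an accept state, so the string is accepted.

Final answer: Yes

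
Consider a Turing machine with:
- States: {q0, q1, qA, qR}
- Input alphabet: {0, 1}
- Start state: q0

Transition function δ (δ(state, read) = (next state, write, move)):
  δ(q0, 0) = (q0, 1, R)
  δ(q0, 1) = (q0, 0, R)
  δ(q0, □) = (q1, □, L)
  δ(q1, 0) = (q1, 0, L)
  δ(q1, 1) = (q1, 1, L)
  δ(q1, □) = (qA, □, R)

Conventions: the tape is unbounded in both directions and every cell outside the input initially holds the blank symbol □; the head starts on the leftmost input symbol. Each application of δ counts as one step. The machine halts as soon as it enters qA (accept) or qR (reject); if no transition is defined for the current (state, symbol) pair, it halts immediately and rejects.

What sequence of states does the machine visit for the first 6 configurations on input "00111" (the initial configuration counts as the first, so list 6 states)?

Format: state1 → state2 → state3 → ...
Step 0: [q0]00111 (head at position 0)
Step 1: δ(q0, 0) = (q0, 1, R)  ⊢  1[q0]0111 (head at position 1)
Step 2: δ(q0, 0) = (q0, 1, R)  ⊢  11[q0]111 (head at position 2)
Step 3: δ(q0, 1) = (q0, 0, R)  ⊢  110[q0]11 (head at position 3)
Step 4: δ(q0, 1) = (q0, 0, R)  ⊢  1100[q0]1 (head at position 4)
Step 5: δ(q0, 1) = (q0, 0, R)  ⊢  11000[q0]□ (head at position 5)
Reading off the states of these 6 configurations: q0 → q0 → q0 → q0 → q0 → q0

Final answer: q0 → q0 → q0 → q0 → q0 → q0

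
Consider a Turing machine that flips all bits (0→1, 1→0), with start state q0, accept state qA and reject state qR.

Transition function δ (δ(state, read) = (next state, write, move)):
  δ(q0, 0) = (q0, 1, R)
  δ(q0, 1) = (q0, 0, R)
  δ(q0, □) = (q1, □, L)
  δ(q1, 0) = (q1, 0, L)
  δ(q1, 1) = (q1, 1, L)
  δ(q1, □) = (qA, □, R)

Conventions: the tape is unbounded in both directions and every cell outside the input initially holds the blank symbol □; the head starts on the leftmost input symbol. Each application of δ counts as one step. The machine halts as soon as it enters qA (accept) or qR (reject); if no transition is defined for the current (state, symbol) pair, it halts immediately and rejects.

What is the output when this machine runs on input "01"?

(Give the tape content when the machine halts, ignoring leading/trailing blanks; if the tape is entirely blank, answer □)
Step 0: [q0]01 (head at position 0)
Step 1: δ(q0, 0) = (q0, 1, R)  ⊢  1[q0]1 (head at position 1)
Step 2: δ(q0, 1) = (q0, 0, R)  ⊢  10[q0]□ (head at position 2)
Step 3: δ(q0, □) = (q1, □, L)  ⊢  1[q1]0□ (head at position 1)
Step 4: δ(q1, 0) = (q1, 0, L)  ⊢  [q1]10□ (head at position 0)
Step 5: δ(q1, 1) = (q1, 1, L)  ⊢  [q1]□10□ (head at position -1)
Step 6: δ(q1, □) = (qA, □, R)  ⊢  □[qA]10□ (head at position 0)
The machine is in qA, so it halts and accepts.
Tape content when halted (ignoring surrounding blanks): 10

Final answer: Output: 10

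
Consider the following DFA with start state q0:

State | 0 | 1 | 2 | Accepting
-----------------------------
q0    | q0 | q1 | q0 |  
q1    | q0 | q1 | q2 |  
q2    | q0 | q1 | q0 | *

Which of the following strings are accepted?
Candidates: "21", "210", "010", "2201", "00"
"21": q0 → q0 → q1; q1 is not accepting → rejected
"210": q0 → q0 → q1 → q0; q0 is not accepting → rejected
"010": q0 → q0 → q1 → q0; q0 is not accepting → rejected
"2201": q0 → q0 → q0 → q0 → q1; q1 is not accepting → rejected
"00": q0 → q0 → q0; q0 is not accepting → rejected

Final answer: None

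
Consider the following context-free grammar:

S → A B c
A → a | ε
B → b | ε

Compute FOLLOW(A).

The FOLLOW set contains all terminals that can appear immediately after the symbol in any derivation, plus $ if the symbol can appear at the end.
A occurs in S → A B c followed by B c. Add FIRST(B) minus ε = {b}; B is nullable (B → ε), so what follows B can also follow A: the terminal c. FOLLOW(A) = {b, c}.

Final answer: {b, c}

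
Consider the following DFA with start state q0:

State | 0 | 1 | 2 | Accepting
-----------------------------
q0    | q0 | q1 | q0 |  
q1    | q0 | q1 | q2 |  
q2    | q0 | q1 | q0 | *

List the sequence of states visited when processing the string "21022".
q0 → q0 → q1 → q0 → q0 → q0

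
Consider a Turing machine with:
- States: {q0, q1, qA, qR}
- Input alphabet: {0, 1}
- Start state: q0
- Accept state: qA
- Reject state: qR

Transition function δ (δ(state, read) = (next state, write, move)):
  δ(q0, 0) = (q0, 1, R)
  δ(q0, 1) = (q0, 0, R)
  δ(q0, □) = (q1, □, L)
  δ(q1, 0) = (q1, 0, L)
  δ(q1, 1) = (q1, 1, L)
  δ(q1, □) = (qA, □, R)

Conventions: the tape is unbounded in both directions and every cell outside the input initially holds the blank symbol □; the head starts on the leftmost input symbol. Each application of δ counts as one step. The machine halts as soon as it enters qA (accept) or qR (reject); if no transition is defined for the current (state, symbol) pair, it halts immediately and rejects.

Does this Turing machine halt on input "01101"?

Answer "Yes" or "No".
Step 0: [q0]01101 (head at position 0)
Step 1: δ(q0, 0) = (q0, 1, R)  ⊢  1[q0]1101 (head at position 1)
Step 2: δ(q0, 1) = (q0, 0, R)  ⊢  10[q0]101 (head at position 2)
Step 3: δ(q0, 1) = (q0, 0, R)  ⊢  100[q0]01 (head at position 3)
Step 4: δ(q0, 0) = (q0, 1, R)  ⊢  1001[q0]1 (head at position 4)
Step 5: δ(q0, 1) = (q0, 0, R)  ⊢  10010[q0]□ (head at position 5)
Step 6: δ(q0, □) = (q1, □, L)  ⊢  1001[q1]0□ (head at position 4)
Step 7: δ(q1, 0) = (q1, 0, L)  ⊢  100[q1]10□ (head at position 3)
Step 8: δ(q1, 1) = (q1, 1, L)  ⊢  10[q1]010□ (head at position 2)
Step 9: δ(q1, 0) = (q1, 0, L)  ⊢  1[q1]0010□ (head at position 1)
Step 10: δ(q1, 0) = (q1, 0, L)  ⊢  [q1]10010□ (head at position 0)
Step 11: δ(q1, 1) = (q1, 1, L)  ⊢  [q1]□10010□ (head at position -1)
Step 12: δ(q1, □) = (qA, □, R)  ⊢  □[qA]10010□ (head at position 0)
The machine is in qA, so it halts and accepts.
It halts after 12 steps.

Final answer: Yes - halts after 12 steps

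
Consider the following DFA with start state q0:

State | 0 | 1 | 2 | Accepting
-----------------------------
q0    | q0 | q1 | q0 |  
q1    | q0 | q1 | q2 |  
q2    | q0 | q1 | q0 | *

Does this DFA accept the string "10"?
Start in q0.
Read '1': q0 → q1
Read '0': q1 → q0
Final state q0 is not accepting, so the string is rejected.

Final answer: No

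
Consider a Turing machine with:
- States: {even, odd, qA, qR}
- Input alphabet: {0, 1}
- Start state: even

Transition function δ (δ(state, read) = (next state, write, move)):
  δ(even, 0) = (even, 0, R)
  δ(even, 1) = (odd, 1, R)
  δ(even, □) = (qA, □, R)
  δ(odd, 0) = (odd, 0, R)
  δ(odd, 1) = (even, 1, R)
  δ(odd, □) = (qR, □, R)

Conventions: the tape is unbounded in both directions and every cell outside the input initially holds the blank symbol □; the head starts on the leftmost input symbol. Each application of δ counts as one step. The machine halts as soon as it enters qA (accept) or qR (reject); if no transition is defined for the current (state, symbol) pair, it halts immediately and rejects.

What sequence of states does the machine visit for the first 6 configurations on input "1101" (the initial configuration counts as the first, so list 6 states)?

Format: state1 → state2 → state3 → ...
Step 0: [even]1101 (head at position 0)
Step 1: δ(even, 1) = (odd, 1, R)  ⊢  1[odd]101 (head at position 1)
Step 2: δ(odd, 1) = (even, 1, R)  ⊢  11[even]01 (head at position 2)
Step 3: δ(even, 0) = (even, 0, R)  ⊢  110[even]1 (head at position 3)
Step 4: δ(even, 1) = (odd, 1, R)  ⊢  1101[odd]□ (head at position 4)
Step 5: δ(odd, □) = (qR, □, R)  ⊢  1101□[qR]□ (head at position 5)
Reading off the states of these 6 configurations: even → odd → even → even → odd → qR

Final answer: even → odd → even → even → odd → qR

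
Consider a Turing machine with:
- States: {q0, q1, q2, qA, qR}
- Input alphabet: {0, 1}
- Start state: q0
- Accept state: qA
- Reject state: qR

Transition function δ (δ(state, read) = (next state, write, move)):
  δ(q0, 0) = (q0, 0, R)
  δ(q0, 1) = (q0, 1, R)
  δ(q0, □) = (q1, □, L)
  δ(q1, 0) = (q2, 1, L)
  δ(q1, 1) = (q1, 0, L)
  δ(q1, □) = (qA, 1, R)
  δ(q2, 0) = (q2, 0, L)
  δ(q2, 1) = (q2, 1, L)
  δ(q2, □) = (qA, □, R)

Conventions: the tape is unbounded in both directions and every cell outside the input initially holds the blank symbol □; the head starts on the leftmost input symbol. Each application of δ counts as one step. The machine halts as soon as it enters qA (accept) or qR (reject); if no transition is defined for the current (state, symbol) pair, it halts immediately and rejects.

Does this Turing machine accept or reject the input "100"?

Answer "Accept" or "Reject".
Step 0: [q0]100 (head at position 0)
Step 1: δ(q0, 1) = (q0, 1, R)  ⊢  1[q0]00 (head at position 1)
Step 2: δ(q0, 0) = (q0, 0, R)  ⊢  10[q0]0 (head at position 2)
Step 3: δ(q0, 0) = (q0, 0, R)  ⊢  100[q0]□ (head at position 3)
Step 4: δ(q0, □) = (q1, □, L)  ⊢  10[q1]0□ (head at position 2)
Step 5: δ(q1, 0) = (q2, 1, L)  ⊢  1[q2]01□ (head at position 1)
Step 6: δ(q2, 0) = (q2, 0, L)  ⊢  [q2]101□ (head at position 0)
Step 7: δ(q2, 1) = (q2, 1, L)  ⊢  [q2]□101□ (head at position -1)
Step 8: δ(q2, □) = (qA, □, R)  ⊢  □[qA]101□ (head at position 0)
The machine is in qA, so it halts and accepts.

Final answer: Accept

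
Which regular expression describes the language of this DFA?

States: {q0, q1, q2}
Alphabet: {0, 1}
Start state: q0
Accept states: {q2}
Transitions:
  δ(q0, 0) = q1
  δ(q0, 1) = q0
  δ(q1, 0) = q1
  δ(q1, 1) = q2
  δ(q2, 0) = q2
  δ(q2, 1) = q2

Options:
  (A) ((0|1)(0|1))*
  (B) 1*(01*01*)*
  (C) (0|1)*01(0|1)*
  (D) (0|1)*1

Testing sample strings against the DFA:
  '11011' -> accepted
  '0010' -> accepted
  '01100' -> accepted
  '00' -> rejected
Checking each option for a counterexample:
  (A) ((0|1)(0|1))*: ε is rejected by the DFA but matches the regex → eliminated
  (B) 1*(01*01*)*: ε is rejected by the DFA but matches the regex → eliminated
  (C) (0|1)*01(0|1)*: agrees with the DFA on all strings of length ≤ 4
  (D) (0|1)*1: '1' is rejected by the DFA but matches the regex → eliminated
Only (C) (0|1)*01(0|1)* is consistent with the DFA.

Final answer: (C) (0|1)*01(0|1)*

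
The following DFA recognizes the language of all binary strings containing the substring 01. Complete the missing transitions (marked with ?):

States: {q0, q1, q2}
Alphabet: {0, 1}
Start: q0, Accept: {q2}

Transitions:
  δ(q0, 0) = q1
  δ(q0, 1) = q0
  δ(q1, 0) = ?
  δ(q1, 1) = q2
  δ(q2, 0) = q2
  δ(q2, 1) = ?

What each state remembers (consistent with the given transitions and accept states):
  q0: 01 not seen yet and the last symbol was not 0
  q1: 01 not seen yet and the last symbol was 0
  q2: the substring 01 has already been seen
Filling in the missing entries:
  δ(q1, 0): in q1 (01 not seen yet and the last symbol was 0), after reading 0 we have: 01 not seen yet and the last symbol was 0 → q1
  δ(q2, 1): in q2 (the substring 01 has already been seen), after reading 1 we have: the substring 01 has already been seen → q2

Final answer: δ(q1, 0) = q1; δ(q2, 1) = q2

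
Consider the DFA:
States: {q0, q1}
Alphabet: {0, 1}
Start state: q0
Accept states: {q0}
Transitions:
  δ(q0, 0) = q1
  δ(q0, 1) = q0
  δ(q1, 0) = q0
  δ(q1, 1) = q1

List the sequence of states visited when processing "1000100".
Starting at q0
Read '1': q0 -> q0
Read '0': q0 -> q1
Read '0': q1 -> q0
Read '0': q0 -> q1
Read '1': q1 -> q1
Read '0': q1 -> q0
Read '0': q0 -> q1

Final answer: q0 -> q0 -> q1 -> q0 -> q1 -> q1 -> q0 -> q1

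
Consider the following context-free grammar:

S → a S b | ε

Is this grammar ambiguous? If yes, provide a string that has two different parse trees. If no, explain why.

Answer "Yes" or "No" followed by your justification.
At every step exactly one production applies: if the remaining string to generate is non-empty it starts with a and ends with b, forcing S → a S b; if it is empty, S → ε is forced. Hence each string a^n b^n has exactly one derivation (S → a S b applied n times, then S → ε) and one parse tree.

Final answer: No - the grammar is unambiguous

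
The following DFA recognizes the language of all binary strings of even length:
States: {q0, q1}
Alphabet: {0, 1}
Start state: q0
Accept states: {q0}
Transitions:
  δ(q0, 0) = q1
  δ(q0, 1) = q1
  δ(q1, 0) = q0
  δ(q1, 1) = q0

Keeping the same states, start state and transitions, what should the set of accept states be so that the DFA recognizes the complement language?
The DFA is complete (every state has a transition on every symbol), so the complement
is recognized by the same DFA with accepting and non-accepting states swapped.
Original accept states: {q0}
Complement accept states = All states - Original accept states
= {q0, q1} - {q0}
= {q1}
Complement language: strings of ODD length

Final answer: {q1}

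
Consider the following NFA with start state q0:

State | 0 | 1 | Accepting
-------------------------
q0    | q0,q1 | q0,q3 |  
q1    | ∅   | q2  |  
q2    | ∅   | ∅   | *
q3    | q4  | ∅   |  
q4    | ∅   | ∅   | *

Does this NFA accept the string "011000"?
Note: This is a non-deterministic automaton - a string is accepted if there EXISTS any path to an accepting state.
Track the set of states the NFA could be in: start {q0}
Read '0': {q0} → {q0, q1}
Read '1': {q0, q1} → {q0, q2, q3}
Read '1': {q0, q2, q3} → {q0, q3}
Read '0': {q0, q3} → {q0, q1, q4}
Read '0': {q0, q1, q4} → {q0, q1}
Read '0': {q0, q1} → {q0, q1}
Final set {q0, q1} contains no accepting state → rejected.

Final answer: No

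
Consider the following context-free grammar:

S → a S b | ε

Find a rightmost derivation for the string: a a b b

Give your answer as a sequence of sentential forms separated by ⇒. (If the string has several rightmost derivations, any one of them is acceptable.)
Start with S.
Step 1: the rightmost non-terminal is S; apply S → a S b:  a S b
Step 2: the rightmost non-terminal is S; apply S → a S b:  a a S b b
Step 3: the rightmost non-terminal is S; apply S → ε:  a a b b

Final answer: S ⇒ a S b ⇒ a a S b b ⇒ a a b b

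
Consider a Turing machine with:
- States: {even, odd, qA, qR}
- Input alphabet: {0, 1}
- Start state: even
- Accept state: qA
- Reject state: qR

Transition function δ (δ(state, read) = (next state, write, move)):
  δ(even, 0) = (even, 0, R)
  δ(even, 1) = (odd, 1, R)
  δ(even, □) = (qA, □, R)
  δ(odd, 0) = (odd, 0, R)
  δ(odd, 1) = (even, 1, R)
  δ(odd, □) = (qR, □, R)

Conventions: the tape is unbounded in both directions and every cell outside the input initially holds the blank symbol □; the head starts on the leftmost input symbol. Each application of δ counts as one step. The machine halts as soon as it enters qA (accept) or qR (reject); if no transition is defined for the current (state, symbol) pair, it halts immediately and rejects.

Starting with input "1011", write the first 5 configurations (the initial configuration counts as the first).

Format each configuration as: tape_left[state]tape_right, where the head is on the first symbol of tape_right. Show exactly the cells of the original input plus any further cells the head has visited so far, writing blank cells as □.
Step 0: [even]1011 (head at position 0)
Step 1: δ(even, 1) = (odd, 1, R)  ⊢  1[odd]011 (head at position 1)
Step 2: δ(odd, 0) = (odd, 0, R)  ⊢  10[odd]11 (head at position 2)
Step 3: δ(odd, 1) = (even, 1, R)  ⊢  101[even]1 (head at position 3)
Step 4: δ(even, 1) = (odd, 1, R)  ⊢  1011[odd]□ (head at position 4)

Final answer: [even]1011 ⊢ 1[odd]011 ⊢ 10[odd]11 ⊢ 101[even]1 ⊢ 1011[odd]□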